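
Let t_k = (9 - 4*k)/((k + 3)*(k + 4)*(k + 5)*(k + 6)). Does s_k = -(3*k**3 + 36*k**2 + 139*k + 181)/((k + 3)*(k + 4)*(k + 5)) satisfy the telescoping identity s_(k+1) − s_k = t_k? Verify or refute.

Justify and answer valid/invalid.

valid (s_(k+1) − s_k reduces to t_k)

s_(k+1) = (-139*k - 3*(k + 1)**3 - 36*(k + 1)**2 - 320)/((k + 4)*(k + 5)*(k + 6))
s_(k+1) − s_k = (9 - 4*k)/(k**4 + 18*k**3 + 119*k**2 + 342*k + 360)
(s_(k+1) − s_k) − t_k = 0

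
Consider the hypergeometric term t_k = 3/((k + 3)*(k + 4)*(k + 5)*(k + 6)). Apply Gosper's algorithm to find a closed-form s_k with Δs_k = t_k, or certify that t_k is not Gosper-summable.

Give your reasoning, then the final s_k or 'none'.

s_k = k*(k**2 + 12*k + 47)/(60*(k + 3)*(k + 4)*(k + 5))

Ratio r(k) = (k + 3)/(k + 7).
Take A(k)=k + 3, B(k)=k + 7, C(k)=1.
Need (k + 3)·f(k+1) − (k + 6)·f(k) = 1.
Bound: deg f ≤ 3.
Coefficient equations give f(k) = k*(k**2 + 12*k + 47)/180.
R(k) = B(k−1)·f(k)/C(k) = k*(k + 6)*(k**2 + 12*k + 47)/180; s_k = R·t_k = k*(k**2 + 12*k + 47)/(60*(k + 3)*(k + 4)*(k + 5)).
Check: Δs_k = 3/(k**4 + 18*k**3 + 119*k**2 + 342*k + 360). ✓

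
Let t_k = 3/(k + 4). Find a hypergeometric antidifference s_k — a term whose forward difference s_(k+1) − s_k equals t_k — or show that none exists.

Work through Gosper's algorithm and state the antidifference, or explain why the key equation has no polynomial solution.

The ratio is (k + 4)/(k + 5).
Factor: A=k + 4; B=k + 5; C=1.
Need (k + 4)·f(k+1) − (k + 4)·f(k) = 1.
deg f ≤ 0 (via 1,1,0).
f = c0 ⇒ A·f(k+1) − B(k−1)·f(k) − C = -1. The system {-1 = 0} is inconsistent; no antidifference.

none (Gosper's algorithm certifies no s_k)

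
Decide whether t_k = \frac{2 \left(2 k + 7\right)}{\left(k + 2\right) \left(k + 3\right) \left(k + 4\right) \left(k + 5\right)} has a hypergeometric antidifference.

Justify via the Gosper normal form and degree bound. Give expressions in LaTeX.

t_(k+1)/t_k = (k + 2)*(2*k + 9)/((k + 6)*(2*k + 7)).
Take A(k)=k + 2, B(k)=k + 6, C(k)=k + 7/2.
f must satisfy (k + 2)·f(k+1) − (k + 5)·f(k) = k + 7/2.
Bound: deg f ≤ 3.
A polynomial solution: f(k) = k*(k + 3)*(k + 6)/16.
Certificate R = B(k−1)f/C = k*(k + 3)*(k + 5)*(k + 6)/(8*(2*k + 7)) gives s_k = k*(k + 6)/(4*(k**2 + 6*k + 8)).
Δs = 2*(2*k + 7)/(k**4 + 14*k**3 + 71*k**2 + 154*k + 120), as required.

Yes. s_k = \frac{k \left(k + 6\right)}{4 \left(k^{2} + 6 k + 8\right)}.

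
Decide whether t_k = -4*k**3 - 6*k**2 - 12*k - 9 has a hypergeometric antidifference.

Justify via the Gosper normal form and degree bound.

Yes. s_k = k*(-k**3 - 4*k - 4).

r(k) = (4*k**3 + 18*k**2 + 36*k + 31)/(4*k**3 + 6*k**2 + 12*k + 9) after simplifying.
A = 1, B = 1, C = k**3 + 3*k**2/2 + 3*k + 9/4.
Solve (1)·f(k+1) − (1)·f(k) = k**3 + 3*k**2/2 + 3*k + 9/4.
Bound: deg f ≤ 4.
A polynomial solution: f(k) = k*(k**3 + 4*k + 4)/4.
Get s_k = R·t_k = k*(-k**3 - 4*k - 4) with R(k) = B(k−1)f(k)/C(k) = k*(k**3 + 4*k + 4)/(4*k**3 + 6*k**2 + 12*k + 9).
Δs = -4*k**3 - 6*k**2 - 12*k - 9, as required.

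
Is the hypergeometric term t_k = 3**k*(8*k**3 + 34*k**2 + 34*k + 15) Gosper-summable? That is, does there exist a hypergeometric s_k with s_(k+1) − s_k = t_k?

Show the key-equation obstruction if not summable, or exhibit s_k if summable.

Yes. s_k = 3**k*k*(4*k**2 - k + 2).

The ratio is 3*(8*k**3 + 58*k**2 + 126*k + 91)/(8*k**3 + 34*k**2 + 34*k + 15).
Take A(k)=3, B(k)=1, C(k)=k**3 + 17*k**2/4 + 17*k/4 + 15/8.
Need (3)·f(k+1) − (1)·f(k) = k**3 + 17*k**2/4 + 17*k/4 + 15/8.
From deg A=0, deg B=0, deg C=3: d=3.
Solving with deg f ≤ 3: f(k) = k*(4*k**2 - k + 2)/8.
R(k) = B(k−1)·f(k)/C(k) = k*(4*k**2 - k + 2)/(8*k**3 + 34*k**2 + 34*k + 15); s_k = R·t_k = 3**k*k*(4*k**2 - k + 2).
Δs = 3**k*(8*k**3 + 34*k**2 + 34*k + 15), as required.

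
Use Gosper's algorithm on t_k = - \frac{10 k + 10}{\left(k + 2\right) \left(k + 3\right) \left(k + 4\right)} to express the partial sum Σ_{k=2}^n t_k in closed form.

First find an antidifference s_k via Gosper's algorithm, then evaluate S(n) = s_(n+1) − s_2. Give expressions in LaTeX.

Step 1: r(k) = (k + 2)**2/((k + 1)*(k + 5)).
So A=k + 2 and B=k + 5, with C=k + 1.
Solve (k + 2)·f(k+1) − (k + 4)·f(k) = k + 1.
deg f ≤ 2 (via 1,1,1).
Solve for f: f(k) = k*(k + 1)/4 (degree 2 ≤ 2).
So s_k = (B(k−1)f/C)·t_k = (k*(k + 4)/4)·t_k = -5*k*(k + 1)/(2*(k + 2)*(k + 3)).
Δs = 10*(-k - 1)/(k**3 + 9*k**2 + 26*k + 24), as required.
Evaluate: s_(n+1) = 5*(-n**2 - 3*n - 2)/(2*(n**2 + 7*n + 12)); subtract s_(2) = -3/4 ⇒ S(n) = (-7*n**2 - 9*n + 16)/(4*(n**2 + 7*n + 12)).

S(n) = \frac{- 7 n^{2} - 9 n + 16}{4 \left(n^{2} + 7 n + 12\right)}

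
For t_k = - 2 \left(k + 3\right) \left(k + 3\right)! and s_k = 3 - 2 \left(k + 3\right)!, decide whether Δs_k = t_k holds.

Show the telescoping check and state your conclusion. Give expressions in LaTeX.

s_(k+1) = 3 - 2*factorial(k + 4)
s_(k+1) − s_k = -2*(k + 3)*factorial(k + 3)
(s_(k+1) − s_k) − t_k = 0

Valid: the claim telescopes to t_k.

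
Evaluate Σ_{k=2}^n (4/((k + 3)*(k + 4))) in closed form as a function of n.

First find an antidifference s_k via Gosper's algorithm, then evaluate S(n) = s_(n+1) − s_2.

S(n) = 4*(n - 1)/(5*(n + 4))

r(k) = (k + 3)/(k + 5) after simplifying.
Normal form (A,B,C) = (k + 3, k + 5, 1).
Need (k + 3)·f(k+1) − (k + 4)·f(k) = 1.
d = 1 from the (1,1,0) case.
Coefficient equations give f(k) = k/3.
Certificate R = B(k−1)f/C = k*(k + 4)/3 gives s_k = 4*k/(3*(k + 3)).
Δs = 4/(k**2 + 7*k + 12), as required.
Telescope: S(n) = s_(n+1) − s_(2) = 4*(n + 1)/(3*(n + 4)) − (8/15) = 4*(n - 1)/(5*(n + 4)).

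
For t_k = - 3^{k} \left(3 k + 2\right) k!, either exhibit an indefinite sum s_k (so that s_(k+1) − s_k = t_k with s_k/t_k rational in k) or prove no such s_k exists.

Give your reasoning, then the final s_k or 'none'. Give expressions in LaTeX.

s_k = - 3^{k} k!

Compute t_(k+1)/t_k: get 3*(k + 1)*(3*k + 5)/(3*k + 2).
Gosper form: A/B · C(k+1)/C(k) with A=3*k + 3, B=1, C=k + 2/3.
Set up (3*k + 3)·f(k+1) − (1)·f(k) − (k + 2/3) = 0.
Degrees (1,0,1) ⇒ d ≤ 0.
Coefficient equations give f(k) = 1/3.
So s_k = (B(k−1)f/C)·t_k = (1/(3*k + 2))·t_k = -3**k*factorial(k).
Δs = -3**k*(3*k + 2)*factorial(k), as required.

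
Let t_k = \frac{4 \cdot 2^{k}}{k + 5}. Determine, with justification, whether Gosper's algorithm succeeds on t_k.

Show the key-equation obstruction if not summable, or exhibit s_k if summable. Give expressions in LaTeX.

Compute t_(k+1)/t_k: get 2*(k + 5)/(k + 6).
So A=2*k + 10 and B=k + 6, with C=1.
f must satisfy (2*k + 10)·f(k+1) − (k + 5)·f(k) = 1.
From deg A=1, deg B=1, deg C=0: d=-1.
d = -1 < 0 ⇒ no nonzero polynomial f; not summable.

No — negative degree bound, so no certificate f.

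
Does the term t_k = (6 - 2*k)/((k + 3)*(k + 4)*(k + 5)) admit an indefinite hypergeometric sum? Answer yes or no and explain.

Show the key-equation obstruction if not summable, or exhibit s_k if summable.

Ratio r(k) = (k - 2)*(k + 3)/((k - 3)*(k + 6)).
A = k + 3, B = k + 6, C = k - 3.
Need (k + 3)·f(k+1) − (k + 5)·f(k) = k - 3.
Bound: deg f ≤ 2.
Solving with deg f ≤ 2: f(k) = -k.
Certificate R = B(k−1)f/C = -k*(k + 5)/(k - 3) gives s_k = 2*k/((k + 3)*(k + 4)).
s_(k+1) − s_k = 2*(3 - k)/(k**3 + 12*k**2 + 47*k + 60) = t_k.

Yes. s_k = 2*k/((k + 3)*(k + 4)).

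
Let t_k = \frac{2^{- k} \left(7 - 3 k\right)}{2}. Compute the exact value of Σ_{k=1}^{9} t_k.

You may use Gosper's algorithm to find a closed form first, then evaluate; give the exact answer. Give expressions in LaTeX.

Step 1: r(k) = (3*k - 4)/(2*(3*k - 7)).
So A=1/2 and B=1, with C=k - 7/3.
Need (1/2)·f(k+1) − (1)·f(k) = k - 7/3.
Degrees (0,0,1) ⇒ d ≤ 1.
Match coefficients ⇒ f(k) = -2*(3*k - 4)/3.
R(k) = B(k−1)·f(k)/C(k) = -2*(3*k - 4)/(3*k - 7); s_k = R·t_k = (3*k - 4)/2**k.
Check: Δs_k = (7 - 3*k)/(2*2**k). ✓
Evaluate s at k=10 and k=1: 13/512 and -1/2; difference 269/512.

Σ = 269/512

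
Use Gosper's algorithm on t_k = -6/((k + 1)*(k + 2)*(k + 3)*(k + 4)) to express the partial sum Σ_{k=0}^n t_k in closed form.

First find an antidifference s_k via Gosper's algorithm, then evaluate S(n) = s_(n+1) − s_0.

The ratio is (k + 1)/(k + 5).
So A=k + 1 and B=k + 5, with C=1.
Set up (k + 1)·f(k+1) − (k + 4)·f(k) − (1) = 0.
Bound: deg f ≤ 3.
Coefficient equations give f(k) = k*(k**2 + 6*k + 11)/18.
Then R = B(k−1)f/C = k*(k + 4)*(k**2 + 6*k + 11)/18, so s_k = R(k)·t_k = k*(-k**2 - 6*k - 11)/(3*(k + 1)*(k + 2)*(k + 3)).
Check: Δs_k = -6/(k**4 + 10*k**3 + 35*k**2 + 50*k + 24). ✓
Telescope: S(n) = s_(n+1) − s_(0) = (-n**3 - 9*n**2 - 26*n - 18)/(3*(n**3 + 9*n**2 + 26*n + 24)) − (0) = (-n**3 - 9*n**2 - 26*n - 18)/(3*(n**3 + 9*n**2 + 26*n + 24)).

S(n) = (-n**3 - 9*n**2 - 26*n - 18)/(3*(n**3 + 9*n**2 + 26*n + 24))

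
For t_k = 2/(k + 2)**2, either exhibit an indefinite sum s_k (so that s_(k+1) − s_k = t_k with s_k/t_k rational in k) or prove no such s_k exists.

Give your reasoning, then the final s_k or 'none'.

none — t_k is not Gosper-summable

Ratio r(k) = (k + 2)**2/(k + 3)**2.
Take A(k)=k**2 + 4*k + 4, B(k)=k**2 + 6*k + 9, C(k)=1.
Key eq: (k**2 + 4*k + 4)·f(k+1) = (k**2 + 4*k + 4)·f(k) + (1).
d = 0 from the (2,2,0) case.
f = c0 ⇒ A·f(k+1) − B(k−1)·f(k) − C = -1. The system {-1 = 0} is inconsistent; no antidifference.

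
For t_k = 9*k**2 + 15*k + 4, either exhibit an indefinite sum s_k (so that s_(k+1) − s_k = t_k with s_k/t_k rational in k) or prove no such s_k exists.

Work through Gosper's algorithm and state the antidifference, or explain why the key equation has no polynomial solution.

s_k = k*(3*k**2 + 3*k - 2)

r(k) = (3*k + 7)/(3*k + 1) after simplifying.
Factor: A=1; B=1; C=k**2 + 5*k/3 + 4/9.
Key eq: (1)·f(k+1) = (1)·f(k) + (k**2 + 5*k/3 + 4/9).
Degrees (0,0,2) ⇒ d ≤ 3.
Solving with deg f ≤ 3: f(k) = k*(3*k**2 + 3*k - 2)/9.
Get s_k = R·t_k = k*(3*k**2 + 3*k - 2) with R(k) = B(k−1)f(k)/C(k) = k*(3*k**2 + 3*k - 2)/((3*k + 1)*(3*k + 4)).
Verify: 9*k**2 + 15*k + 4 matches t_k.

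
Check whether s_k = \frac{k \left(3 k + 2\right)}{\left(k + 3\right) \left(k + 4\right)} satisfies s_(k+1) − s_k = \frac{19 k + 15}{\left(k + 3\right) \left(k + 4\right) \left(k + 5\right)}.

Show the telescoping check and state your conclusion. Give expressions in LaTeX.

valid; difference matches t_k

s_(k+1) = (k + 1)*(3*k + 5)/((k + 4)*(k + 5))
s_(k+1) − s_k = (19*k + 15)/(k**3 + 12*k**2 + 47*k + 60)
(s_(k+1) − s_k) − t_k = 0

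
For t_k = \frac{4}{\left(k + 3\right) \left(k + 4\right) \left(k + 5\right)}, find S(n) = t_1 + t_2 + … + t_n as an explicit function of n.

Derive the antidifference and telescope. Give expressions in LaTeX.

Ratio r(k) = (k + 3)/(k + 6).
So A=k + 3 and B=k + 6, with C=1.
Solve (k + 3)·f(k+1) − (k + 5)·f(k) = 1.
From deg A=1, deg B=1, deg C=0: d=2.
Match coefficients ⇒ f(k) = k*(k + 7)/24.
So s_k = (B(k−1)f/C)·t_k = (k*(k + 5)*(k + 7)/24)·t_k = k*(k + 7)/(6*(k + 3)*(k + 4)).
Verify: 4/(k**3 + 12*k**2 + 47*k + 60) matches t_k.
Evaluate: s_(n+1) = (n**2 + 9*n + 8)/(6*(n**2 + 9*n + 20)); subtract s_(1) = 1/15 ⇒ S(n) = n*(n + 9)/(10*(n**2 + 9*n + 20)).

S(n) = \frac{n \left(n + 9\right)}{10 \left(n^{2} + 9 n + 20\right)}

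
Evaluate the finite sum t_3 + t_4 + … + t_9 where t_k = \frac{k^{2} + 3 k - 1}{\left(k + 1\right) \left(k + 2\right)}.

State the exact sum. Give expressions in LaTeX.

Σ = 287/44

The ratio is (k + 1)*(3*k + (k + 1)**2 + 2)/((k + 3)*(k**2 + 3*k - 1)).
Gosper form: A/B · C(k+1)/C(k) with A=k + 1, B=k + 3, C=k**2 + 3*k - 1.
Need (k + 1)·f(k+1) − (k + 2)·f(k) = k**2 + 3*k - 1.
Bound: deg f ≤ 2.
Solve for f: f(k) = k*(k - 2) (degree 2 ≤ 2).
Then R = B(k−1)f/C = k*(k - 2)*(k + 2)/(k**2 + 3*k - 1), so s_k = R(k)·t_k = k*(k - 2)/(k + 1).
Verify: (k**2 + 3*k - 1)/(k**2 + 3*k + 2) matches t_k.
Telescoping: Σ = s_(10) − s_(3) = 80/11 − (3/4) = 287/44.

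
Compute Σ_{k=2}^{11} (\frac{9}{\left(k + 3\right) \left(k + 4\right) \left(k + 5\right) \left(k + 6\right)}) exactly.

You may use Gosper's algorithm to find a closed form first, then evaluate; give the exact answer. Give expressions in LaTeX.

Compute t_(k+1)/t_k: get (k + 3)/(k + 7).
Normal form (A,B,C) = (k + 3, k + 7, 1).
Set up (k + 3)·f(k+1) − (k + 6)·f(k) − (1) = 0.
Bound: deg f ≤ 3.
Coefficient equations give f(k) = k*(k**2 + 12*k + 47)/180.
So s_k = (B(k−1)f/C)·t_k = (k*(k + 6)*(k**2 + 12*k + 47)/180)·t_k = k*(k**2 + 12*k + 47)/(20*(k + 3)*(k + 4)*(k + 5)).
Verify: 9/(k**4 + 18*k**3 + 119*k**2 + 342*k + 360) matches t_k.
Sum = s_(12) − s_(2); s_(12) = 67/1360, s_(2) = 1/28 ⇒ 129/9520.

Σ = 129/9520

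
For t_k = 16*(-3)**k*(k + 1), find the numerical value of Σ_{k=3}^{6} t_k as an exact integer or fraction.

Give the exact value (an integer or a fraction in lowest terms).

Σ = 63072

r(k) = 3*(-k - 2)/(k + 1) after simplifying.
So A=-3 and B=1, with C=k + 1.
Key eq: (-3)·f(k+1) = (1)·f(k) + (k + 1).
d = 1 from the (0,0,1) case.
Solving with deg f ≤ 1: f(k) = -(4*k + 1)/16.
Certificate R = B(k−1)f/C = -(4*k + 1)/(16*(k + 1)) gives s_k = (-3)**k*(-4*k - 1).
Check: Δs_k = 16*(-3)**k*(k + 1). ✓
Evaluate s at k=7 and k=3: 63423 and 351; difference 63072.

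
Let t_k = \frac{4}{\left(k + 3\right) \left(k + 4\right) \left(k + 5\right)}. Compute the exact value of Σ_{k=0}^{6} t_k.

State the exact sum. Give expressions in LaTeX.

Ratio r(k) = (k + 3)/(k + 6).
So A=k + 3 and B=k + 6, with C=1.
Set up (k + 3)·f(k+1) − (k + 5)·f(k) − (1) = 0.
deg f ≤ 2 (via 1,1,0).
Coefficient equations give f(k) = k*(k + 7)/24.
So s_k = (B(k−1)f/C)·t_k = (k*(k + 5)*(k + 7)/24)·t_k = k*(k + 7)/(6*(k + 3)*(k + 4)).
s_(k+1) − s_k = 4/(k**3 + 12*k**2 + 47*k + 60) = t_k.
Sum = s_(7) − s_(0); s_(7) = 49/330, s_(0) = 0 ⇒ 49/330.

Σ = 49/330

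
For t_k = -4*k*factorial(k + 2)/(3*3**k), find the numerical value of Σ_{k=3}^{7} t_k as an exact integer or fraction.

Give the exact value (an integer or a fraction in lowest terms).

Σ = -177760/81

The ratio is (k + 1)*(k + 3)/(3*k).
A = k/3 + 1, B = 1, C = k.
Set up (k/3 + 1)·f(k+1) − (1)·f(k) − (k) = 0.
Bound: deg f ≤ 0.
Solving with deg f ≤ 0: f(k) = 3.
So s_k = (B(k−1)f/C)·t_k = (3/k)·t_k = -4*factorial(k + 2)/3**k.
Verify: -4*k*factorial(k + 2)/(3*3**k) matches t_k.
Telescoping: Σ = s_(8) − s_(3) = -179200/81 − (-160/9) = -177760/81.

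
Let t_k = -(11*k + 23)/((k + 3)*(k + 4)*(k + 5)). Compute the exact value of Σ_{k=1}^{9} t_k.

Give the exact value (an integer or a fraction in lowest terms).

Σ = -2169/1820

Step 1: r(k) = (k + 3)*(11*k + 34)/((k + 6)*(11*k + 23)).
Normal form (A,B,C) = (k + 3, k + 6, k + 23/11).
f must satisfy (k + 3)·f(k+1) − (k + 5)·f(k) = k + 23/11.
From deg A=1, deg B=1, deg C=1: d=2.
A polynomial solution: f(k) = k*(7*k + 16)/33.
Certificate R = B(k−1)f/C = k*(k + 5)*(7*k + 16)/(3*(11*k + 23)) gives s_k = k*(-7*k - 16)/(3*(k + 3)*(k + 4)).
Verify: (-11*k - 23)/(k**3 + 12*k**2 + 47*k + 60) matches t_k.
Σ_(k=1)^(9) t_k = s_(10) − s_(1) = -430/273 − (-23/60) = -2169/1820.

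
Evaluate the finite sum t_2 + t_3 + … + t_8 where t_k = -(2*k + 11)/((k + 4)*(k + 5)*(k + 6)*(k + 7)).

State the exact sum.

r(k) = (k + 4)*(2*k + 13)/((k + 8)*(2*k + 11)) after simplifying.
Factor: A=k + 4; B=k + 8; C=k + 11/2.
Need (k + 4)·f(k+1) − (k + 7)·f(k) = k + 11/2.
Degrees (1,1,1) ⇒ d ≤ 3.
Solve for f: f(k) = k*(k + 5)*(k + 10)/48 (degree 3 ≤ 3).
Then R = B(k−1)f/C = k*(k + 5)*(k + 7)*(k + 10)/(24*(2*k + 11)), so s_k = R(k)·t_k = k*(-k - 10)/(24*(k**2 + 10*k + 24)).
Check: Δs_k = (-2*k - 11)/(k**4 + 22*k**3 + 179*k**2 + 638*k + 840). ✓
Evaluate s at k=9 and k=2: -19/520 and -1/48; difference -49/3120.

Σ = -49/3120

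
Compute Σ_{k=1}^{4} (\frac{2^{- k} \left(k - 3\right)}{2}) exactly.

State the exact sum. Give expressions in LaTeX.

Σ = -19/32

r(k) = (k - 2)/(2*(k - 3)) after simplifying.
Normal form (A,B,C) = (1/2, 1, k - 3).
Need (1/2)·f(k+1) − (1)·f(k) = k - 3.
Bound: deg f ≤ 1.
A polynomial solution: f(k) = -2*(k - 2).
Get s_k = R·t_k = (2 - k)/2**k with R(k) = B(k−1)f(k)/C(k) = -2*(k - 2)/(k - 3).
Δs = (k - 3)/(2*2**k), as required.
Σ_(k=1)^(4) t_k = s_(5) − s_(1) = -3/32 − (1/2) = -19/32.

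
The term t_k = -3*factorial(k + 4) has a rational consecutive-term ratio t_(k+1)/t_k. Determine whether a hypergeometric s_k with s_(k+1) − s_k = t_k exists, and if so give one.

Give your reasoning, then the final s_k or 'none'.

none — t_k is not Gosper-summable

r(k) = k + 5 after simplifying.
So A=k + 5 and B=1, with C=1.
f must satisfy (k + 5)·f(k+1) − (1)·f(k) = 1.
deg f ≤ -1 (via 1,0,0).
Bound -1 < 0, so the key equation has no polynomial solution.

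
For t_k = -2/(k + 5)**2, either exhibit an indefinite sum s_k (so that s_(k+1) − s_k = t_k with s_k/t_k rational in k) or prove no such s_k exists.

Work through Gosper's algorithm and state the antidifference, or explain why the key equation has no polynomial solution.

The ratio is (k + 5)**2/(k + 6)**2.
Factor: A=k**2 + 10*k + 25; B=k**2 + 12*k + 36; C=1.
Set up (k**2 + 10*k + 25)·f(k+1) − (k**2 + 10*k + 25)·f(k) − (1) = 0.
Bound: deg f ≤ 0.
Generic f = c0 gives residual -1; -1 = 0 cannot hold, so t_k is not Gosper-summable.

none — t_k is not Gosper-summable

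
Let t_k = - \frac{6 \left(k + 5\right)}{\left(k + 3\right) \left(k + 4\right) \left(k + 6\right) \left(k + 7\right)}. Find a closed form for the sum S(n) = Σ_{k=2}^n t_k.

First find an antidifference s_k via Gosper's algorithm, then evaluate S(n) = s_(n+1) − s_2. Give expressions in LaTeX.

S(n) = \frac{3 \left(- n^{2} - 11 n + 12\right)}{40 \left(n^{2} + 11 n + 28\right)}

The ratio is (k + 3)*(k + 6)**2/((k + 5)**2*(k + 8)).
Take A(k)=k + 3, B(k)=k + 8, C(k)=k**2 + 10*k + 25.
Need (k + 3)·f(k+1) − (k + 7)·f(k) = k**2 + 10*k + 25.
From deg A=1, deg B=1, deg C=2: d=4.
Solving with deg f ≤ 4: f(k) = k*(k + 4)*(k + 5)*(k + 9)/36.
Then R = B(k−1)f/C = k*(k + 4)*(k + 7)*(k + 9)/(36*(k + 5)), so s_k = R(k)·t_k = k*(-k - 9)/(6*(k**2 + 9*k + 18)).
Δs = 6*(-k - 5)/(k**4 + 20*k**3 + 145*k**2 + 450*k + 504), as required.
s_(n+1) = (-n**2 - 11*n - 10)/(6*(n**2 + 11*n + 28)) and s_(2) = -11/120, so S(n) = 3*(-n**2 - 11*n + 12)/(40*(n**2 + 11*n + 28)).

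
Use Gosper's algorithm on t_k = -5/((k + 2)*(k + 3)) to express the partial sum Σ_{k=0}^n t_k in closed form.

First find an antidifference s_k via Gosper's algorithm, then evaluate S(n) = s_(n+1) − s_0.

The ratio is (k + 2)/(k + 4).
Gosper form: A/B · C(k+1)/C(k) with A=k + 2, B=k + 4, C=1.
Set up (k + 2)·f(k+1) − (k + 3)·f(k) − (1) = 0.
From deg A=1, deg B=1, deg C=0: d=1.
A polynomial solution: f(k) = k/2.
Get s_k = R·t_k = -5*k/(2*k + 4) with R(k) = B(k−1)f(k)/C(k) = k*(k + 3)/2.
Δs = -5/(k**2 + 5*k + 6), as required.
Telescope: S(n) = s_(n+1) − s_(0) = 5*(-n - 1)/(2*(n + 3)) − (0) = 5*(-n - 1)/(2*(n + 3)).

S(n) = 5*(-n - 1)/(2*(n + 3))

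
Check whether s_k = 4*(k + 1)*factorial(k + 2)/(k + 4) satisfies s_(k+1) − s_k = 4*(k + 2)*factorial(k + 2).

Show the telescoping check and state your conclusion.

Invalid: residual -12*(k**2 + 6*k + 7)*factorial(k + 2)/((k + 4)*(k + 5)) ≠ 0.

s_(k+1) = 4*(k + 2)*factorial(k + 3)/(k + 5)
s_(k+1) − s_k = 4*(k**3 + 8*k**2 + 20*k + 19)*factorial(k + 2)/((k + 4)*(k + 5))
(s_(k+1) − s_k) − t_k = -12*(k**2 + 6*k + 7)*factorial(k + 2)/((k + 4)*(k + 5))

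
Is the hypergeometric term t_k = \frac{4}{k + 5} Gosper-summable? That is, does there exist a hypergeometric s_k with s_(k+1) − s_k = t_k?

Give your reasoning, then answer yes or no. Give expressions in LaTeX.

Compute t_(k+1)/t_k: get (k + 5)/(k + 6).
Factor: A=k + 5; B=k + 6; C=1.
Set up (k + 5)·f(k+1) − (k + 5)·f(k) − (1) = 0.
deg f ≤ 0 (via 1,1,0).
Put f(k) = c0: A·f(k+1) − B(k−1)·f(k) − C = -1; need -1 = 0 — inconsistent ⇒ no f, not summable.

No; the coefficient equations for f are inconsistent.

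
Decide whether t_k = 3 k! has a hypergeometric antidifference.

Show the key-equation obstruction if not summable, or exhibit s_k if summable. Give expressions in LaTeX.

Step 1: r(k) = k + 1.
Normal form (A,B,C) = (k + 1, 1, 1).
Solve (k + 1)·f(k+1) − (1)·f(k) = 1.
d = -1 from the (1,0,0) case.
deg f ≤ -1 is impossible — no certificate.

No. Not Gosper-summable.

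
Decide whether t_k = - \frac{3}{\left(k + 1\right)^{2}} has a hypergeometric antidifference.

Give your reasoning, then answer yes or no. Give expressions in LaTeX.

No — the linear system for f has no solution.

Ratio r(k) = (k + 1)**2/(k + 2)**2.
Normal form (A,B,C) = (k**2 + 2*k + 1, k**2 + 4*k + 4, 1).
f must satisfy (k**2 + 2*k + 1)·f(k+1) − (k**2 + 2*k + 1)·f(k) = 1.
deg f ≤ 0 (via 2,2,0).
f = c0 ⇒ A·f(k+1) − B(k−1)·f(k) − C = -1. The system {-1 = 0} is inconsistent; no antidifference.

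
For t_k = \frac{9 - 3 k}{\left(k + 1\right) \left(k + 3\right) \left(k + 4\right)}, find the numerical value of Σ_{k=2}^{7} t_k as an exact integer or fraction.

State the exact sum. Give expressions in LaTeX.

Σ = -19/990

Compute t_(k+1)/t_k: get (k - 2)*(k + 1)*(k + 3)/((k - 3)*(k + 2)*(k + 5)).
A = k + 1, B = k + 5, C = k**2 - k - 6.
Solve (k + 1)·f(k+1) − (k + 4)·f(k) = k**2 - k - 6.
From deg A=1, deg B=1, deg C=2: d=3.
A polynomial solution: f(k) = -k*(2*k**2 + 21*k + 31)/9.
Get s_k = R·t_k = k*(2*k**2 + 21*k + 31)/(3*(k**3 + 6*k**2 + 11*k + 6)) with R(k) = B(k−1)f(k)/C(k) = -k*(k + 4)*(2*k**2 + 21*k + 31)/(9*(k - 3)*(k + 2)).
s_(k+1) − s_k = 3*(3 - k)/(k**3 + 8*k**2 + 19*k + 12) = t_k.
Telescoping: Σ = s_(8) − s_(2) = 436/495 − (9/10) = -19/990.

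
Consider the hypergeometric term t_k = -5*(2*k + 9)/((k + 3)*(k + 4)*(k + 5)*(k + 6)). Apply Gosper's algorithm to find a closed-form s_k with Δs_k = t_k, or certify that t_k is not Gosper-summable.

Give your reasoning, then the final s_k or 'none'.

r(k) = (k + 3)*(2*k + 11)/((k + 7)*(2*k + 9)) after simplifying.
Normal form (A,B,C) = (k + 3, k + 7, k + 9/2).
Set up (k + 3)·f(k+1) − (k + 6)·f(k) − (k + 9/2) = 0.
Bound: deg f ≤ 3.
Solve for f: f(k) = k*(k + 4)*(k + 8)/30 (degree 3 ≤ 3).
Certificate R = B(k−1)f/C = k*(k + 4)*(k + 6)*(k + 8)/(15*(2*k + 9)) gives s_k = k*(-k - 8)/(3*(k**2 + 8*k + 15)).
Δs = 5*(-2*k - 9)/(k**4 + 18*k**3 + 119*k**2 + 342*k + 360), as required.

s_k = k*(-k - 8)/(3*(k**2 + 8*k + 15))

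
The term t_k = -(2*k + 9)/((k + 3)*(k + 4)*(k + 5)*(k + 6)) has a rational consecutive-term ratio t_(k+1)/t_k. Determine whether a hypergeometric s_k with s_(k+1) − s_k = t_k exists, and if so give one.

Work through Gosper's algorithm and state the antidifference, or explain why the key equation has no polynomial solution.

r(k) = (k + 3)*(2*k + 11)/((k + 7)*(2*k + 9)) after simplifying.
Factor: A=k + 3; B=k + 7; C=k + 9/2.
f must satisfy (k + 3)·f(k+1) − (k + 6)·f(k) = k + 9/2.
Bound: deg f ≤ 3.
Match coefficients ⇒ f(k) = k*(k + 4)*(k + 8)/30.
Certificate R = B(k−1)f/C = k*(k + 4)*(k + 6)*(k + 8)/(15*(2*k + 9)) gives s_k = k*(-k - 8)/(15*(k**2 + 8*k + 15)).
Δs = (-2*k - 9)/(k**4 + 18*k**3 + 119*k**2 + 342*k + 360), as required.

s_k = k*(-k - 8)/(15*(k**2 + 8*k + 15))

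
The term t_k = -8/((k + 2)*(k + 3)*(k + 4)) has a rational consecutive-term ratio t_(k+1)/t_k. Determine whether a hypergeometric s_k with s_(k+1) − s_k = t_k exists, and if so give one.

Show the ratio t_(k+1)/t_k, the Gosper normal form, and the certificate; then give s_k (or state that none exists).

s_k = 2*k*(-k - 5)/(3*(k + 2)*(k + 3))

The ratio is (k + 2)/(k + 5).
Factor: A=k + 2; B=k + 5; C=1.
f must satisfy (k + 2)·f(k+1) − (k + 4)·f(k) = 1.
Bound: deg f ≤ 2.
Coefficient equations give f(k) = k*(k + 5)/12.
Certificate R = B(k−1)f/C = k*(k + 4)*(k + 5)/12 gives s_k = 2*k*(-k - 5)/(3*(k + 2)*(k + 3)).
Check: Δs_k = -8/(k**3 + 9*k**2 + 26*k + 24). ✓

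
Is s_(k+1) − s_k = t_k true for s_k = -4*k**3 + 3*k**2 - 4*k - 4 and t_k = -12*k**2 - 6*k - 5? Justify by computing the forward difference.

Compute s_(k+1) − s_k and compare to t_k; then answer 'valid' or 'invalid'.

s_(k+1) = -4*k**3 - 9*k**2 - 10*k - 9
s_(k+1) − s_k = -12*k**2 - 6*k - 5
(s_(k+1) − s_k) − t_k = 0

Valid: the claim telescopes to t_k.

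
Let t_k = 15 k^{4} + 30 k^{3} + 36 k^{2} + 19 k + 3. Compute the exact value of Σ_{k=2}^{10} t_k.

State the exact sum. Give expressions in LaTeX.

Σ = 485577

r(k) = (15*k**4 + 90*k**3 + 216*k**2 + 241*k + 103)/(15*k**4 + 30*k**3 + 36*k**2 + 19*k + 3) after simplifying.
Take A(k)=1, B(k)=1, C(k)=k**4 + 2*k**3 + 12*k**2/5 + 19*k/15 + 1/5.
Set up (1)·f(k+1) − (1)·f(k) − (k**4 + 2*k**3 + 12*k**2/5 + 19*k/15 + 1/5) = 0.
deg f ≤ 5 (via 0,0,4).
Coefficient equations give f(k) = k*(3*k**4 + 2*k**2 - k - 1)/15.
R(k) = B(k−1)·f(k)/C(k) = k*(3*k**4 + 2*k**2 - k - 1)/(15*k**4 + 30*k**3 + 36*k**2 + 19*k + 3); s_k = R·t_k = k*(3*k**4 + 2*k**2 - k - 1).
Check: Δs_k = 15*k**4 + 30*k**3 + 36*k**2 + 19*k + 3. ✓
Σ_(k=2)^(10) t_k = s_(11) − s_(2) = 485683 − (106) = 485577.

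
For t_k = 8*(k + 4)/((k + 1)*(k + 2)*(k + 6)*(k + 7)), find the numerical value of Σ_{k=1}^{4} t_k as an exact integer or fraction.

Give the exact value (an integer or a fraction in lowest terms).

Σ = 52/231

The ratio is (k + 1)*(k + 5)*(k + 6)/((k + 3)*(k + 4)*(k + 8)).
Factor: A=k + 1; B=k + 8; C=k**4 + 16*k**3 + 95*k**2 + 248*k + 240.
Solve (k + 1)·f(k+1) − (k + 7)·f(k) = k**4 + 16*k**3 + 95*k**2 + 248*k + 240.
Bound: deg f ≤ 6.
Coefficient equations give f(k) = k*(k + 2)*(k + 3)*(k + 4)*(k + 5)*(k + 7)/12.
R(k) = B(k−1)·f(k)/C(k) = k*(k + 2)*(k + 7)**2/(12*(k + 4)); s_k = R·t_k = 2*k*(k + 7)/(3*(k**2 + 7*k + 6)).
Δs = 8*(k + 4)/(k**4 + 16*k**3 + 83*k**2 + 152*k + 84), as required.
Sum = s_(5) − s_(1); s_(5) = 20/33, s_(1) = 8/21 ⇒ 52/231.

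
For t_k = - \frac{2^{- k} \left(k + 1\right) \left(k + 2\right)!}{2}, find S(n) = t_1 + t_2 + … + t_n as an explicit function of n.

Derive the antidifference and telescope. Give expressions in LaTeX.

Ratio r(k) = (k + 2)*(k + 3)/(2*(k + 1)).
Normal form (A,B,C) = (k/2 + 3/2, 1, k + 1).
Solve (k/2 + 3/2)·f(k+1) − (1)·f(k) = k + 1.
Bound: deg f ≤ 0.
A polynomial solution: f(k) = 2.
Certificate R = B(k−1)f/C = 2/(k + 1) gives s_k = -factorial(k + 2)/2**k.
Δs = -(k + 1)*factorial(k + 2)/(2*2**k), as required.
Σ_(k=1)^n t_k = s_(n+1) − s_(1) = (-2**(-n - 1)*factorial(n + 3)) − (-3), i.e. 3 - factorial(n + 3)/(2*2**n).

S(n) = 3 - \frac{2^{- n} \left(n + 3\right)!}{2}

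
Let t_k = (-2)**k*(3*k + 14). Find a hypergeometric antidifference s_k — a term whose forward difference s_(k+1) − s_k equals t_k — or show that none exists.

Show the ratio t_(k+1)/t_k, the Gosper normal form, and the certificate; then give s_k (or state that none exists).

r(k) = 2*(-3*k - 17)/(3*k + 14) after simplifying.
A = -2, B = 1, C = k + 14/3.
f must satisfy (-2)·f(k+1) − (1)·f(k) = k + 14/3.
deg f ≤ 1 (via 0,0,1).
A polynomial solution: f(k) = -(k + 4)/3.
So s_k = (B(k−1)f/C)·t_k = (-(k + 4)/(3*k + 14))·t_k = (-2)**k*(-k - 4).
Δs = (-2)**k*(3*k + 14), as required.

s_k = (-2)**k*(-k - 4)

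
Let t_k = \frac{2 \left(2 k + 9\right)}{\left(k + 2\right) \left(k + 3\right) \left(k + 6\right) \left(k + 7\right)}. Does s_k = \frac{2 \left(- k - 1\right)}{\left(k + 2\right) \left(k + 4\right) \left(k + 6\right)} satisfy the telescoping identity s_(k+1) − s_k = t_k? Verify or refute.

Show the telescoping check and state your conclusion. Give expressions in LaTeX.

s_(k+1) = 2*(-k - 2)/((k + 3)*(k + 5)*(k + 7))
s_(k+1) − s_k = 2*(2*k**3 + 18*k**2 + 40*k + 9)/(k**6 + 27*k**5 + 295*k**4 + 1665*k**3 + 5104*k**2 + 8028*k + 5040)
(s_(k+1) − s_k) − t_k = 18*(-k**2 - 9*k - 19)/(k**6 + 27*k**5 + 295*k**4 + 1665*k**3 + 5104*k**2 + 8028*k + 5040)

Invalid: residual \frac{18 \left(- k^{2} - 9 k - 19\right)}{k^{6} + 27 k^{5} + 295 k^{4} + 1665 k^{3} + 5104 k^{2} + 8028 k + 5040} ≠ 0.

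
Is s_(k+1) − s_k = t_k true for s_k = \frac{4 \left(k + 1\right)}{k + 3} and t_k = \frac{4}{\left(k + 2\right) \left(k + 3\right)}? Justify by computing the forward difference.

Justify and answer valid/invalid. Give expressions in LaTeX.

Invalid: residual \frac{4 k}{k^{3} + 9 k^{2} + 26 k + 24} ≠ 0.

s_(k+1) = 4*(k + 2)/(k + 4)
s_(k+1) − s_k = 8/(k**2 + 7*k + 12)
(s_(k+1) − s_k) − t_k = 4*k/(k**3 + 9*k**2 + 26*k + 24)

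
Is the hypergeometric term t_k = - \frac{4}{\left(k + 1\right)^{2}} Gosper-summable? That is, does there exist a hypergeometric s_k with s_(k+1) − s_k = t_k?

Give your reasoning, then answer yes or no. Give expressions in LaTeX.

No — key equation has no polynomial f.

Step 1: r(k) = (k + 1)**2/(k + 2)**2.
Normal form (A,B,C) = (k**2 + 2*k + 1, k**2 + 4*k + 4, 1).
f must satisfy (k**2 + 2*k + 1)·f(k+1) − (k**2 + 2*k + 1)·f(k) = 1.
From deg A=2, deg B=2, deg C=0: d=0.
Write f(k) = c0. Then LHS − RHS = -1, requiring -1 = 0: contradictory. No certificate.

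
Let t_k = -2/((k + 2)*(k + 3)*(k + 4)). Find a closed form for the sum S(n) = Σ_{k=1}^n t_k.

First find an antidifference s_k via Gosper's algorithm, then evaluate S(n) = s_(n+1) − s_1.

S(n) = n*(-n - 7)/(12*(n**2 + 7*n + 12))

r(k) = (k + 2)/(k + 5) after simplifying.
So A=k + 2 and B=k + 5, with C=1.
Need (k + 2)·f(k+1) − (k + 4)·f(k) = 1.
deg f ≤ 2 (via 1,1,0).
Solve for f: f(k) = k*(k + 5)/12 (degree 2 ≤ 2).
Then R = B(k−1)f/C = k*(k + 4)*(k + 5)/12, so s_k = R(k)·t_k = k*(-k - 5)/(6*(k + 2)*(k + 3)).
Check: Δs_k = -2/(k**3 + 9*k**2 + 26*k + 24). ✓
Σ_(k=1)^n t_k = s_(n+1) − s_(1) = ((-n**2 - 7*n - 6)/(6*(n**2 + 7*n + 12))) − (-1/12), i.e. n*(-n - 7)/(12*(n**2 + 7*n + 12)).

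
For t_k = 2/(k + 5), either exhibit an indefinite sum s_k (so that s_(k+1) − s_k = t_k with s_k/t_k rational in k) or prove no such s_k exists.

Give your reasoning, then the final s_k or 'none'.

no hypergeometric antidifference exists

Compute t_(k+1)/t_k: get (k + 5)/(k + 6).
Gosper form: A/B · C(k+1)/C(k) with A=k + 5, B=k + 6, C=1.
f must satisfy (k + 5)·f(k+1) − (k + 5)·f(k) = 1.
From deg A=1, deg B=1, deg C=0: d=0.
f = c0 ⇒ A·f(k+1) − B(k−1)·f(k) − C = -1. The system {-1 = 0} is inconsistent; no antidifference.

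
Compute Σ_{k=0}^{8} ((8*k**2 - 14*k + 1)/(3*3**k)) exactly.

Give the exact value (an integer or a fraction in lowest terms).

r(k) = (8*k**2 + 2*k - 5)/(3*(8*k**2 - 14*k + 1)) after simplifying.
Factor: A=1/3; B=1; C=k**2 - 7*k/4 + 1/8.
f must satisfy (1/3)·f(k+1) − (1)·f(k) = k**2 - 7*k/4 + 1/8.
Bound: deg f ≤ 2.
Solving with deg f ≤ 2: f(k) = -3*(4*k**2 - 3*k + 1)/8.
Certificate R = B(k−1)f/C = -3*(4*k**2 - 3*k + 1)/(8*k**2 - 14*k + 1) gives s_k = (-4*k**2 + 3*k - 1)/3**k.
s_(k+1) − s_k = (8*k**2 - 14*k + 1)/(3*3**k) = t_k.
Sum = s_(9) − s_(0); s_(9) = -298/19683, s_(0) = -1 ⇒ 19385/19683.

Σ = 19385/19683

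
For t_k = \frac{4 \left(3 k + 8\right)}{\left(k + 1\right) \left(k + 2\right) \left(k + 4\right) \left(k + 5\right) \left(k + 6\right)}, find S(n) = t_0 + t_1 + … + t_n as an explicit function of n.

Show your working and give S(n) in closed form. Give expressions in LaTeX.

S(n) = \frac{n^{3} + 13 n^{2} + 52 n + 40}{5 \left(n^{3} + 13 n^{2} + 52 n + 60\right)}

The ratio is (k + 1)*(k + 4)*(3*k + 11)/((k + 3)*(k + 7)*(3*k + 8)).
Factor: A=k + 1; B=k + 7; C=k**2 + 17*k/3 + 8.
Set up (k + 1)·f(k+1) − (k + 6)·f(k) − (k**2 + 17*k/3 + 8) = 0.
Degrees (1,1,2) ⇒ d ≤ 5.
A polynomial solution: f(k) = k*(k + 2)*(k + 3)*(k**2 + 10*k + 29)/60.
R(k) = B(k−1)·f(k)/C(k) = k*(k + 2)*(k + 6)*(k**2 + 10*k + 29)/(20*(3*k + 8)); s_k = R·t_k = k*(k**2 + 10*k + 29)/(5*(k**3 + 10*k**2 + 29*k + 20)).
Δs = 4*(3*k + 8)/(k**5 + 18*k**4 + 121*k**3 + 372*k**2 + 508*k + 240), as required.
Evaluate: s_(n+1) = (n**3 + 13*n**2 + 52*n + 40)/(5*(n**3 + 13*n**2 + 52*n + 60)); subtract s_(0) = 0 ⇒ S(n) = (n**3 + 13*n**2 + 52*n + 40)/(5*(n**3 + 13*n**2 + 52*n + 60)).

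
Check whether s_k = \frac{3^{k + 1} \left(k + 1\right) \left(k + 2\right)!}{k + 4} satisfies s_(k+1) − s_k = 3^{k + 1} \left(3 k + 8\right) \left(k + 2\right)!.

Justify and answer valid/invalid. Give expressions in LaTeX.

s_(k+1) = 3**(k + 2)*(k + 2)*factorial(k + 3)/(k + 5)
s_(k+1) − s_k = 3**(k + 1)*(3*k**3 + 26*k**2 + 72*k + 67)*factorial(k + 2)/((k + 4)*(k + 5))
(s_(k+1) − s_k) − t_k = -3**(k + 2)*(3*k**2 + 20*k + 31)*factorial(k + 2)/((k + 4)*(k + 5))

Invalid: residual - \frac{3^{k + 2} \left(3 k^{2} + 20 k + 31\right) \left(k + 2\right)!}{\left(k + 4\right) \left(k + 5\right)} ≠ 0.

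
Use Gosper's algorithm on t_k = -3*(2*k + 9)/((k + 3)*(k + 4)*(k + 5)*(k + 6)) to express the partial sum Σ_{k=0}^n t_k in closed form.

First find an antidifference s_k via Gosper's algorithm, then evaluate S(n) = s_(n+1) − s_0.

S(n) = (-n**2 - 10*n - 9)/(5*(n**2 + 10*n + 24))

Ratio r(k) = (k + 3)*(2*k + 11)/((k + 7)*(2*k + 9)).
A = k + 3, B = k + 7, C = k + 9/2.
f must satisfy (k + 3)·f(k+1) − (k + 6)·f(k) = k + 9/2.
Bound: deg f ≤ 3.
Coefficient equations give f(k) = k*(k + 4)*(k + 8)/30.
Then R = B(k−1)f/C = k*(k + 4)*(k + 6)*(k + 8)/(15*(2*k + 9)), so s_k = R(k)·t_k = k*(-k - 8)/(5*(k**2 + 8*k + 15)).
Verify: 3*(-2*k - 9)/(k**4 + 18*k**3 + 119*k**2 + 342*k + 360) matches t_k.
Telescope: S(n) = s_(n+1) − s_(0) = (-n**2 - 10*n - 9)/(5*(n**2 + 10*n + 24)) − (0) = (-n**2 - 10*n - 9)/(5*(n**2 + 10*n + 24)).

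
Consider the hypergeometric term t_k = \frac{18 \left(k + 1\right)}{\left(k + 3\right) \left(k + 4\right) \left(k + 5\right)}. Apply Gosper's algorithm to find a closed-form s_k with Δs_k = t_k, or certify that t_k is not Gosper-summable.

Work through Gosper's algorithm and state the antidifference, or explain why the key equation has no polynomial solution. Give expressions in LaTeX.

Compute t_(k+1)/t_k: get (k + 2)*(k + 3)/((k + 1)*(k + 6)).
A = k + 3, B = k + 6, C = k + 1.
Set up (k + 3)·f(k+1) − (k + 5)·f(k) − (k + 1) = 0.
deg f ≤ 2 (via 1,1,1).
Solving with deg f ≤ 2: f(k) = k*(k + 1)/6.
Then R = B(k−1)f/C = k*(k + 5)/6, so s_k = R(k)·t_k = 3*k*(k + 1)/((k + 3)*(k + 4)).
Check: Δs_k = 18*(k + 1)/(k**3 + 12*k**2 + 47*k + 60). ✓

s_k = \frac{3 k \left(k + 1\right)}{\left(k + 3\right) \left(k + 4\right)}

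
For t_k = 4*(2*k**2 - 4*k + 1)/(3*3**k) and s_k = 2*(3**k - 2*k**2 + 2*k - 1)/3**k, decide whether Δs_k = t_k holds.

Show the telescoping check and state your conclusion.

Valid — Δs_k = t_k.

s_(k+1) = 2*(3*3**k - 2*k**2 - 2*k - 1)/(3*3**k)
s_(k+1) − s_k = 4*(2*k**2 - 4*k + 1)/(3*3**k)
(s_(k+1) − s_k) − t_k = 0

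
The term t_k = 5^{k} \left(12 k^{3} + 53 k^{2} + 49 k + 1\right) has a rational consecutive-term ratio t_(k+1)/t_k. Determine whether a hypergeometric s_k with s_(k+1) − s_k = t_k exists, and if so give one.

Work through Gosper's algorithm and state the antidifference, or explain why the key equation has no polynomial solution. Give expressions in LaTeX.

r(k) = 5*(12*k**3 + 89*k**2 + 191*k + 115)/(12*k**3 + 53*k**2 + 49*k + 1) after simplifying.
Normal form (A,B,C) = (5, 1, k**3 + 53*k**2/12 + 49*k/12 + 1/12).
Need (5)·f(k+1) − (1)·f(k) = k**3 + 53*k**2/12 + 49*k/12 + 1/12.
Bound: deg f ≤ 3.
A polynomial solution: f(k) = (k - 1)*(3*k**2 + 5*k + 1)/12.
R(k) = B(k−1)·f(k)/C(k) = (k - 1)*(3*k**2 + 5*k + 1)/(12*k**3 + 53*k**2 + 49*k + 1); s_k = R·t_k = 5**k*(3*k**3 + 2*k**2 - 4*k - 1).
Verify: 5**k*(12*k**3 + 53*k**2 + 49*k + 1) matches t_k.

s_k = 5^{k} \left(3 k^{3} + 2 k^{2} - 4 k - 1\right)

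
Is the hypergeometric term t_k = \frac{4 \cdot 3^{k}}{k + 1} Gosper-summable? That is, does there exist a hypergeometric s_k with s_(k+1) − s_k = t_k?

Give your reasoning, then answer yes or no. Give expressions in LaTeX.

No — t_k has no hypergeometric antidifference.

t_(k+1)/t_k = 3*(k + 1)/(k + 2).
A = 3*k + 3, B = k + 2, C = 1.
f must satisfy (3*k + 3)·f(k+1) − (k + 1)·f(k) = 1.
Bound: deg f ≤ -1.
deg f ≤ -1 is impossible — no certificate.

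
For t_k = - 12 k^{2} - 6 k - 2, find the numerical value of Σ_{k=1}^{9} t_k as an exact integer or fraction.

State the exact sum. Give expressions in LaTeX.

Ratio r(k) = (6*k**2 + 15*k + 10)/(6*k**2 + 3*k + 1).
Normal form (A,B,C) = (1, 1, k**2 + k/2 + 1/6).
Key eq: (1)·f(k+1) = (1)·f(k) + (k**2 + k/2 + 1/6).
Degrees (0,0,2) ⇒ d ≤ 3.
Solving with deg f ≤ 3: f(k) = k*(4*k**2 - 3*k + 1)/12.
Get s_k = R·t_k = k*(-4*k**2 + 3*k - 1) with R(k) = B(k−1)f(k)/C(k) = k*(4*k**2 - 3*k + 1)/(2*(6*k**2 + 3*k + 1)).
Verify: -12*k**2 - 6*k - 2 matches t_k.
Telescoping: Σ = s_(10) − s_(1) = -3710 − (-2) = -3708.

Σ = -3708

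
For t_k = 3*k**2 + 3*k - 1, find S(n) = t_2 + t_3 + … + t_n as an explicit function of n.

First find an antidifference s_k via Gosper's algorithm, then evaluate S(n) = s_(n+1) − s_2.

Step 1: r(k) = (3*k**2 + 9*k + 5)/(3*k**2 + 3*k - 1).
A = 1, B = 1, C = k**2 + k - 1/3.
Set up (1)·f(k+1) − (1)·f(k) − (k**2 + k - 1/3) = 0.
From deg A=0, deg B=0, deg C=2: d=3.
Match coefficients ⇒ f(k) = k*(k**2 - 2)/3.
Then R = B(k−1)f/C = k*(k**2 - 2)/(3*k**2 + 3*k - 1), so s_k = R(k)·t_k = k*(k**2 - 2).
Verify: 3*k**2 + 3*k - 1 matches t_k.
Evaluate: s_(n+1) = n**3 + 3*n**2 + n - 1; subtract s_(2) = 4 ⇒ S(n) = n**3 + 3*n**2 + n - 5.

S(n) = n**3 + 3*n**2 + n - 5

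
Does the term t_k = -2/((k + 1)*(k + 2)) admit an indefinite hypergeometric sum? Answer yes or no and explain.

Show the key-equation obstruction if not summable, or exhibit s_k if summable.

Yes. s_k = -2*k/(k + 1).

r(k) = (k + 1)/(k + 3) after simplifying.
Normal form (A,B,C) = (k + 1, k + 3, 1).
f must satisfy (k + 1)·f(k+1) − (k + 2)·f(k) = 1.
From deg A=1, deg B=1, deg C=0: d=1.
Match coefficients ⇒ f(k) = k.
Then R = B(k−1)f/C = k*(k + 2), so s_k = R(k)·t_k = -2*k/(k + 1).
Check: Δs_k = -2/(k**2 + 3*k + 2). ✓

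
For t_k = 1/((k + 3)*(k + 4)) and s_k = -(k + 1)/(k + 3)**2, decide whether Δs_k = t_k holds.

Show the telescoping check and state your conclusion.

s_(k+1) = (-k - 2)/(k + 4)**2
s_(k+1) − s_k = (k**2 + 3*k - 2)/(k**4 + 14*k**3 + 73*k**2 + 168*k + 144)
(s_(k+1) − s_k) − t_k = 2*(-2*k - 7)/(k**4 + 14*k**3 + 73*k**2 + 168*k + 144)

Invalid: residual 2*(-2*k - 7)/(k**4 + 14*k**3 + 73*k**2 + 168*k + 144) ≠ 0.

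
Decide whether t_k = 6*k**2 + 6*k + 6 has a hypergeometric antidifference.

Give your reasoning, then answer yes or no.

Compute t_(k+1)/t_k: get (k + (k + 1)**2 + 2)/(k**2 + k + 1).
Normal form (A,B,C) = (1, 1, k**2 + k + 1).
f must satisfy (1)·f(k+1) − (1)·f(k) = k**2 + k + 1.
d = 3 from the (0,0,2) case.
Coefficient equations give f(k) = k*(k**2 + 2)/3.
Certificate R = B(k−1)f/C = k*(k**2 + 2)/(3*(k**2 + k + 1)) gives s_k = 2*k*(k**2 + 2).
Δs = 6*k**2 + 6*k + 6, as required.

Yes. s_k = 2*k*(k**2 + 2).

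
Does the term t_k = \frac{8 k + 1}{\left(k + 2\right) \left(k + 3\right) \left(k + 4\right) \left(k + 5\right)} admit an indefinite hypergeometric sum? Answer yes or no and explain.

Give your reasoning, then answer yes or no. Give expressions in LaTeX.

Yes. s_k = \frac{k \left(k^{2} + 9 k - 6\right)}{8 \left(k + 2\right) \left(k + 3\right) \left(k + 4\right)}.

Compute t_(k+1)/t_k: get (k + 2)*(8*k + 9)/((k + 6)*(8*k + 1)).
Take A(k)=k + 2, B(k)=k + 6, C(k)=k + 1/8.
Key eq: (k + 2)·f(k+1) = (k + 5)·f(k) + (k + 1/8).
d = 3 from the (1,1,1) case.
Solving with deg f ≤ 3: f(k) = k*(k**2 + 9*k - 6)/64.
Get s_k = R·t_k = k*(k**2 + 9*k - 6)/(8*(k + 2)*(k + 3)*(k + 4)) with R(k) = B(k−1)f(k)/C(k) = k*(k + 5)*(k**2 + 9*k - 6)/(8*(8*k + 1)).
Verify: (8*k + 1)/(k**4 + 14*k**3 + 71*k**2 + 154*k + 120) matches t_k.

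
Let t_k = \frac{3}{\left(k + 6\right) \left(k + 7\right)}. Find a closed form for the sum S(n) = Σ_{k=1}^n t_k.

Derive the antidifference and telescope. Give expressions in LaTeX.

Step 1: r(k) = (k + 6)/(k + 8).
A = k + 6, B = k + 8, C = 1.
f must satisfy (k + 6)·f(k+1) − (k + 7)·f(k) = 1.
From deg A=1, deg B=1, deg C=0: d=1.
Solving with deg f ≤ 1: f(k) = k/6.
R(k) = B(k−1)·f(k)/C(k) = k*(k + 7)/6; s_k = R·t_k = k/(2*(k + 6)).
Verify: 3/(k**2 + 13*k + 42) matches t_k.
s_(n+1) = (n + 1)/(2*(n + 7)) and s_(1) = 1/14, so S(n) = 3*n/(7*(n + 7)).

S(n) = \frac{3 n}{7 \left(n + 7\right)}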